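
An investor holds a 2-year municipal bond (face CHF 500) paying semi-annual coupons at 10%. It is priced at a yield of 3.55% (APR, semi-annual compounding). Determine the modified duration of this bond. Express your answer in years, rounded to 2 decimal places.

Periodic yield y = 0.01775. First find Macaulay duration:
  t   CF        PV=CF/(1+0.01775)^t    t·PV
  1        25.00        24.5640        24.5640
  2        25.00        24.1356        48.2712
  3        25.00        23.7146        71.1439
  4       525.00       489.3221     1,957.2885
  Σ                    561.7364     2,101.2676
P = 561.7364; Macaulay duration = 2,101.2676 / 561.7364 = 3.74067 half-year periods = 1.87033 years.
Modified duration = D_Mac / (1 + y) = 1.87033 / 1.01775 = 1.83771 years.

1.84 years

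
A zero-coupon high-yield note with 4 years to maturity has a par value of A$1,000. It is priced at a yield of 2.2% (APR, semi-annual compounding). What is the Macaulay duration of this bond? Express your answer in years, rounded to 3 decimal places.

4.000 years

A zero-coupon bond has a single cash flow at maturity, so its Macaulay duration equals its maturity: 4 years.
(Equivalently: 8 semi-annual periods ÷ 2 = 4 years.)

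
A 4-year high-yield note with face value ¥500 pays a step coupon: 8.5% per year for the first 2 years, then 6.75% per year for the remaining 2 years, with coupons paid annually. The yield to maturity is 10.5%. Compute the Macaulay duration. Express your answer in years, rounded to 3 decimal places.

3.540 years

Periodic yield y = 0.105. Discount each cash flow and weight by its year:
  t   CF        PV=CF/(1+0.105)^t    t·PV
  1        42.50        38.4615        38.4615
  2        42.50        34.8068        69.6136
  3        33.75        25.0142        75.0427
  4       533.75       358.0047     1,432.0190
  Σ                    456.2873     1,615.1368
Price P = Σ PV = 456.2873.
Macaulay duration = Σ(t·PV) / P = 1,615.1368 / 456.2873 = 3.53974 years.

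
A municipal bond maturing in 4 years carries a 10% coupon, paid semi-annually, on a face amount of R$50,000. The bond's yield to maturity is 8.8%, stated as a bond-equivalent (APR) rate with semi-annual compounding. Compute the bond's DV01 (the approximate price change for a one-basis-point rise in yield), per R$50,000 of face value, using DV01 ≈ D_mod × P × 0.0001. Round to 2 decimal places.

Periodic yield y = 0.044.
  t   CF        PV=CF/(1+0.044)^t    t·PV
  1     2,500.00     2,394.6360     2,394.6360
  2     2,500.00     2,293.7127     4,587.4253
  3     2,500.00     2,197.0428     6,591.1283
  4     2,500.00     2,104.4471     8,417.7884
  5     2,500.00     2,015.7539    10,078.7697
  6     2,500.00     1,930.7988    11,584.7927
  7     2,500.00     1,849.4241    12,945.9689
  8    52,500.00    37,201.0599   297,608.4795
  Σ                 51,986.8753   354,208.9888
P = 51,986.8753; D_Mac = 6.81343 half-year periods = 3.40672 yrs; D_mod = 3.26314 yrs.
DV01 ≈ 3.26314 × 51,986.8753 × 0.0001 = 16.964032.

R$16.96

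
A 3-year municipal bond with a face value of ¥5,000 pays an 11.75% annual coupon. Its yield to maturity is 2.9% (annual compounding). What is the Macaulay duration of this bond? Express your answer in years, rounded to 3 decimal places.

2.729 years

Periodic yield y = 0.029. Discount each cash flow and weight by its year:
  t   CF        PV=CF/(1+0.029)^t    t·PV
  1       587.50       570.9427       570.9427
  2       587.50       554.8520     1,109.7039
  3     5,587.50     5,128.2763    15,384.8288
  Σ                  6,254.0709    17,065.4753
Price P = Σ PV = 6,254.0709.
Macaulay duration = Σ(t·PV) / P = 17,065.4753 / 6,254.0709 = 2.72870 years.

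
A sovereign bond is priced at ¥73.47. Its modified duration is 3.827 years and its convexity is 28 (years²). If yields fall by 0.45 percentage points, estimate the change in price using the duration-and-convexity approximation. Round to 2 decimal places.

Duration effect: -D_mod·Δy = -3.827 × (-0.0045) = +0.0172215
Convexity effect: ½·C·(Δy)² = 0.5 × 28 × (-0.0045)² = +0.0002835
ΔP/P ≈ +0.0172215 + 0.0002835 = +0.017505
ΔP ≈ 73.47 × (+0.017505) = +1.28609235.

+¥1.29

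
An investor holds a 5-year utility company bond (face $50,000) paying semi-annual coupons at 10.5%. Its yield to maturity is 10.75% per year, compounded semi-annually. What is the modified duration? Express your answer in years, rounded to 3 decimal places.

Periodic yield y = 0.05375. First find Macaulay duration:
  t   CF        PV=CF/(1+0.05375)^t    t·PV
  1     2,625.00     2,491.1032     2,491.1032
  2     2,625.00     2,364.0363     4,728.0725
  3     2,625.00     2,243.4508     6,730.3523
  4     2,625.00     2,129.0162     8,516.0646
  5     2,625.00     2,020.4187    10,102.0933
  6     2,625.00     1,917.3605    11,504.1632
  7     2,625.00     1,819.5592    12,736.9145
  8     2,625.00     1,726.7466    13,813.9727
  9     2,625.00     1,638.6682    14,748.0136
  10   52,625.00    31,175.7014   311,757.0135
  Σ                 49,526.0609   397,127.7634
P = 49,526.0609; Macaulay duration = 397,127.7634 / 49,526.0609 = 8.01856 half-year periods = 4.00928 years.
Modified duration = D_Mac / (1 + y) = 4.00928 / 1.05375 = 3.80477 years.

3.805 years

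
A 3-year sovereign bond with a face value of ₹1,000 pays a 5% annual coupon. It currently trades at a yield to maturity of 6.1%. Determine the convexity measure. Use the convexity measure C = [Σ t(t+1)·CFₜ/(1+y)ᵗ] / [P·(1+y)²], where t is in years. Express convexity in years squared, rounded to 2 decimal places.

With y = 0.061:
  t   CF        PV=CF/(1+0.061)^t    t·PV        t(t+1)·PV
  1        50.00        47.1254        47.1254          94.2507
  2        50.00        44.4160        88.8320         266.4959
  3     1,050.00       879.1099     2,637.3296      10,549.3182
  Σ                    970.6512     2,773.2869      10,910.0648
P = 970.6512.
Convexity = Σ t(t+1)·PV / [P·(1+y)²] = 10,910.0648 / (970.6512 × 1.125721) = 9.98466.

9.98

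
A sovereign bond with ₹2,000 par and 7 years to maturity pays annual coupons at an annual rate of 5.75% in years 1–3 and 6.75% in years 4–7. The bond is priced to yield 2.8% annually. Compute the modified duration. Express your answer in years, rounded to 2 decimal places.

5.87 years

Periodic yield y = 0.028. First find Macaulay duration:
  t   CF        PV=CF/(1+0.028)^t    t·PV
  1       115.00       111.8677       111.8677
  2       115.00       108.8207       217.6414
  3       115.00       105.8567       317.5702
  4       135.00       120.8819       483.5276
  5       135.00       117.5894       587.9470
  6       135.00       114.3866       686.3195
  7     2,135.00     1,759.7302    12,318.1111
  Σ                  2,439.1332    14,722.9846
P = 2,439.1332; Macaulay duration = 14,722.9846 / 2,439.1332 = 6.03615 years.
Modified duration = D_Mac / (1 + y) = 6.03615 / 1.028 = 5.87175 years.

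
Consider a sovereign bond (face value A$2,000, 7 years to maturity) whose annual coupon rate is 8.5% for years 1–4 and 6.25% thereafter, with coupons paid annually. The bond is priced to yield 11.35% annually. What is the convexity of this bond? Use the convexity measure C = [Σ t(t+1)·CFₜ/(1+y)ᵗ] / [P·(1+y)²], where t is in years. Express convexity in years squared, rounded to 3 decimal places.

31.921

With y = 0.1135:
  t   CF        PV=CF/(1+0.1135)^t    t·PV        t(t+1)·PV
  1       170.00       152.6718       152.6718         305.3435
  2       170.00       137.1098       274.2196         822.6588
  3       170.00       123.1341       369.4022       1,477.6089
  4       170.00       110.5829       442.3317       2,211.6583
  5       125.00        73.0229       365.1144       2,190.6861
  6       125.00        65.5796       393.4775       2,754.3427
  7     2,125.00     1,001.2151     7,008.5056      56,068.0448
  Σ                  1,663.3161     9,005.7227      65,830.3432
P = 1,663.3161.
Convexity = Σ t(t+1)·PV / [P·(1+y)²] = 65,830.3432 / (1,663.3161 × 1.239882) = 31.92059.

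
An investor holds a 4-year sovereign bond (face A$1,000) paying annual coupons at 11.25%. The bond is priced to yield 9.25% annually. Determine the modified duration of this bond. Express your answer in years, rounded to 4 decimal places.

Periodic yield y = 0.0925. First find Macaulay duration:
  t   CF        PV=CF/(1+0.0925)^t    t·PV
  1       112.50       102.9748       102.9748
  2       112.50        94.2561       188.5123
  3       112.50        86.2756       258.8269
  4     1,112.50       780.9338     3,123.7353
  Σ                  1,064.4404     3,674.0493
P = 1,064.4404; Macaulay duration = 3,674.0493 / 1,064.4404 = 3.45163 years.
Modified duration = D_Mac / (1 + y) = 3.45163 / 1.0925 = 3.15938 years.

3.1594 years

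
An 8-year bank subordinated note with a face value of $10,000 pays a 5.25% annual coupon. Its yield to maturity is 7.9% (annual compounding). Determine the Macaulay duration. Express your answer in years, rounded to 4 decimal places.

Periodic yield y = 0.079. Discount each cash flow and weight by its year:
  t   CF        PV=CF/(1+0.079)^t    t·PV
  1       525.00       486.5616       486.5616
  2       525.00       450.9376       901.8751
  3       525.00       417.9217     1,253.7652
  4       525.00       387.3232     1,549.2928
  5       525.00       358.9650     1,794.8249
  6       525.00       332.6830     1,996.0981
  7       525.00       308.3253     2,158.2772
  8    10,525.00     5,728.6270    45,829.0162
  Σ                  8,471.3445    55,969.7113
Price P = Σ PV = 8,471.3445.
Macaulay duration = Σ(t·PV) / P = 55,969.7113 / 8,471.3445 = 6.60695 years.

6.6069 years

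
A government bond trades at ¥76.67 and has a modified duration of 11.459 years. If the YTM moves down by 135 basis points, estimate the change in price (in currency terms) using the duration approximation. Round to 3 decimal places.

+¥11.861

Duration approximation: ΔP/P ≈ -D_mod · Δy = -11.459 × (-0.0135) = +0.1546965.
ΔP ≈ 76.67 × (+0.1546965) = +11.860580655.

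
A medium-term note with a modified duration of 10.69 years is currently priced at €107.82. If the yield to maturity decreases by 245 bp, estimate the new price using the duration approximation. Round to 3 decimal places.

Duration approximation: ΔP/P ≈ -D_mod · Δy = -10.69 × (-0.0245) = +0.261905.
New price ≈ 107.82 × (1 + 0.261905) = 136.0585971.

€136.059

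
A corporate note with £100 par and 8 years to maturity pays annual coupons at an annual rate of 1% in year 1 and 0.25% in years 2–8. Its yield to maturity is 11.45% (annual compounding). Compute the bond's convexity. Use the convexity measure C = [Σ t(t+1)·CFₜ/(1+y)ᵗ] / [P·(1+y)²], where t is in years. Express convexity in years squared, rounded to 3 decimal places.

56.001

With y = 0.1145:
  t   CF        PV=CF/(1+0.1145)^t    t·PV        t(t+1)·PV
  1         1.00         0.8973         0.8973           1.7945
  2         0.25         0.2013         0.4025           1.2076
  3         0.25         0.1806         0.5418           2.1671
  4         0.25         0.1620         0.6482           3.2408
  5         0.25         0.1454         0.7270           4.3618
  6         0.25         0.1305         0.7827           5.4791
  7         0.25         0.1171         0.8194           6.5549
  8       100.25        42.1157       336.9254       3,032.3288
  Σ                     43.9497       341.7442       3,057.1346
P = 43.9497.
Convexity = Σ t(t+1)·PV / [P·(1+y)²] = 3,057.1346 / (43.9497 × 1.242110) = 56.00130.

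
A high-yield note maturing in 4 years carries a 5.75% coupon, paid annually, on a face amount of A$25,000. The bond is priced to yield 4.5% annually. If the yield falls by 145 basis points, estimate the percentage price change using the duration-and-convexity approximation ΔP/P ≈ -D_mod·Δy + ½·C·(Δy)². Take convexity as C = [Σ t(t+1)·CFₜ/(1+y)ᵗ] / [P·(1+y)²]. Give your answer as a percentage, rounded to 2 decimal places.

+5.30%

With y = 0.045:
  t   CF        PV=CF/(1+0.045)^t    t·PV        t(t+1)·PV
  1     1,437.50     1,375.5981     1,375.5981       2,751.1962
  2     1,437.50     1,316.3618     2,632.7236       7,898.1708
  3     1,437.50     1,259.6764     3,779.0291      15,116.1164
  4    26,437.50    22,169.4655    88,677.8621     443,389.3104
  Σ                 26,121.1018    96,465.2129     469,154.7938
P = 26,121.1018; D_Mac = 3.69300 yrs; D_mod = 3.53397 yrs; C = 16.44720.
Duration effect: -3.53397 × (-0.0145) = +0.051243
Convexity effect: 0.5 × 16.44720 × (-0.0145)² = +0.0017290
ΔP/P ≈ +0.051243 + 0.0017290 = +0.052972 = +5.2972%.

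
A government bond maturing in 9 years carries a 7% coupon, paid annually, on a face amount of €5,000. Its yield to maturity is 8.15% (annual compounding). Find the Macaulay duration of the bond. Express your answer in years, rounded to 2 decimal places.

6.89 years

Periodic yield y = 0.0815. Discount each cash flow and weight by its year:
  t   CF        PV=CF/(1+0.0815)^t    t·PV
  1       350.00       323.6246       323.6246
  2       350.00       299.2368       598.4736
  3       350.00       276.6868       830.0605
  4       350.00       255.8362     1,023.3447
  5       350.00       236.5568     1,182.7840
  6       350.00       218.7303     1,312.3817
  7       350.00       202.2471     1,415.7299
  8       350.00       187.0061     1,496.0491
  9     5,350.00     2,643.1090    23,787.9807
  Σ                  4,643.0337    31,970.4287
Price P = Σ PV = 4,643.0337.
Macaulay duration = Σ(t·PV) / P = 31,970.4287 / 4,643.0337 = 6.88568 years.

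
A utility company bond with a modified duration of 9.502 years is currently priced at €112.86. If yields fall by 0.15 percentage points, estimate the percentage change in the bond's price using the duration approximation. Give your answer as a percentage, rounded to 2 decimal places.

Duration approximation: ΔP/P ≈ -D_mod · Δy = -9.502 × (-0.0015) = +0.014253.
As a percentage: +1.4253%.

+1.43%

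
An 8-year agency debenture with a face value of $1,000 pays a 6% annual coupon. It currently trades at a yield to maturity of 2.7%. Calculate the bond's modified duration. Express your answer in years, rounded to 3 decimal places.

6.565 years

Periodic yield y = 0.027. First find Macaulay duration:
  t   CF        PV=CF/(1+0.027)^t    t·PV
  1        60.00        58.4226        58.4226
  2        60.00        56.8867       113.7733
  3        60.00        55.3911       166.1733
  4        60.00        53.9349       215.7394
  5        60.00        52.5169       262.5845
  6        60.00        51.1362       306.8173
  7        60.00        49.7918       348.5429
  8     1,060.00       856.5295     6,852.2359
  Σ                  1,234.6096     8,324.2890
P = 1,234.6096; Macaulay duration = 8,324.2890 / 1,234.6096 = 6.74245 years.
Modified duration = D_Mac / (1 + y) = 6.74245 / 1.027 = 6.56519 years.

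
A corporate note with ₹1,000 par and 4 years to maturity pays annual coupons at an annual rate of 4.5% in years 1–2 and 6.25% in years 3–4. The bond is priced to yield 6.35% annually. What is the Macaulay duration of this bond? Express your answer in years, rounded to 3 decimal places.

3.732 years

Periodic yield y = 0.0635. Discount each cash flow and weight by its year:
  t   CF        PV=CF/(1+0.0635)^t    t·PV
  1        45.00        42.3131        42.3131
  2        45.00        39.7867        79.5733
  3        62.50        51.9598       155.8794
  4     1,062.50       830.5752     3,322.3008
  Σ                    964.6348     3,600.0667
Price P = Σ PV = 964.6348.
Macaulay duration = Σ(t·PV) / P = 3,600.0667 / 964.6348 = 3.73205 years.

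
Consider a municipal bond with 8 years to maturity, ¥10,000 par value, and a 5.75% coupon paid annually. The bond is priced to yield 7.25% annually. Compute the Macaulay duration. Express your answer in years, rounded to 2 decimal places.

6.56 years

Periodic yield y = 0.0725. Discount each cash flow and weight by its year:
  t   CF        PV=CF/(1+0.0725)^t    t·PV
  1       575.00       536.1305       536.1305
  2       575.00       499.8886       999.7772
  3       575.00       466.0966     1,398.2898
  4       575.00       434.5889     1,738.3556
  5       575.00       405.2111     2,026.0555
  6       575.00       377.8192     2,266.9153
  7       575.00       352.2790     2,465.9529
  8    10,575.00     6,040.9045    48,327.2359
  Σ                  9,112.9185    59,758.7129
Price P = Σ PV = 9,112.9185.
Macaulay duration = Σ(t·PV) / P = 59,758.7129 / 9,112.9185 = 6.55758 years.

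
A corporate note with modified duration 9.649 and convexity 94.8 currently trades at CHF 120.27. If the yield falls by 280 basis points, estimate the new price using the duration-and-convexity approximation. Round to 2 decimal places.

CHF 157.23

Duration effect: -D_mod·Δy = -9.649 × (-0.028) = +0.270172
Convexity effect: ½·C·(Δy)² = 0.5 × 94.8 × (-0.028)² = +0.0371616
ΔP/P ≈ +0.270172 + 0.0371616 = +0.3073336
New price ≈ 120.27 × (1 + 0.3073336) = 157.233012072.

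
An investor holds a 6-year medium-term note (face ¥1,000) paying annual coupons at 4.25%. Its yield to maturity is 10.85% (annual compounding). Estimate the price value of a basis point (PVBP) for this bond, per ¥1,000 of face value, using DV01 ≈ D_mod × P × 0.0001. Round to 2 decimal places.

¥0.34

Periodic yield y = 0.1085.
  t   CF        PV=CF/(1+0.1085)^t    t·PV
  1        42.50        38.3401        38.3401
  2        42.50        34.5874        69.1747
  3        42.50        31.2020        93.6059
  4        42.50        28.1479       112.5916
  5        42.50        25.3928       126.9640
  6     1,042.50       561.9037     3,371.4221
  Σ                    719.5738     3,812.0984
P = 719.5738; D_Mac = 5.29772 yrs; D_mod = 4.77918 yrs.
DV01 ≈ 4.77918 × 719.5738 × 0.0001 = 0.343897.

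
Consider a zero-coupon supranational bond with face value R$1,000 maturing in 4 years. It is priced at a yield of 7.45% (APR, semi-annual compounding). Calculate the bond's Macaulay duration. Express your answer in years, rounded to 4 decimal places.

4.0000 years

A zero-coupon bond has a single cash flow at maturity, so its Macaulay duration equals its maturity: 4 years.
(Equivalently: 8 semi-annual periods ÷ 2 = 4 years.)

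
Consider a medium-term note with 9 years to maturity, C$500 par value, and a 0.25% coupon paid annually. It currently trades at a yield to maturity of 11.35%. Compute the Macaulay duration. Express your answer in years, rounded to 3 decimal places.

8.837 years

Periodic yield y = 0.1135. Discount each cash flow and weight by its year:
  t   CF        PV=CF/(1+0.1135)^t    t·PV
  1         1.25         1.1226         1.1226
  2         1.25         1.0082         2.0163
  3         1.25         0.9054         2.7162
  4         1.25         0.8131         3.2524
  5         1.25         0.7302         3.6511
  6         1.25         0.6558         3.9348
  7         1.25         0.5890         4.1227
  8         1.25         0.5289         4.2313
  9       501.25       190.4769     1,714.2924
  Σ                    196.8301     1,739.3399
Price P = Σ PV = 196.8301.
Macaulay duration = Σ(t·PV) / P = 1,739.3399 / 196.8301 = 8.83676 years.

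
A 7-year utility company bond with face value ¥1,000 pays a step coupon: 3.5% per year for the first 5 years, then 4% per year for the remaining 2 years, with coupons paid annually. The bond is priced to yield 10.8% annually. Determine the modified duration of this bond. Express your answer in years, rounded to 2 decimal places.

5.54 years

Periodic yield y = 0.108. First find Macaulay duration:
  t   CF        PV=CF/(1+0.108)^t    t·PV
  1        35.00        31.5884        31.5884
  2        35.00        28.5094        57.0189
  3        35.00        25.7305        77.1916
  4        35.00        23.2225        92.8900
  5        35.00        20.9589       104.7947
  6        40.00        21.6183       129.7098
  7     1,040.00       507.2885     3,551.0195
  Σ                    658.9166     4,044.2129
P = 658.9166; Macaulay duration = 4,044.2129 / 658.9166 = 6.13767 years.
Modified duration = D_Mac / (1 + y) = 6.13767 / 1.108 = 5.53941 years.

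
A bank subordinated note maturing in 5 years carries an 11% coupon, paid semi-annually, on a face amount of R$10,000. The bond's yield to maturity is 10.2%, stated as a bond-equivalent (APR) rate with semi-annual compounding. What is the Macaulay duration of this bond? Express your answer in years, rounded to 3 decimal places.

Periodic yield y = 0.051. Discount each cash flow and weight by its period:
  t   CF        PV=CF/(1+0.051)^t    t·PV
  1       550.00       523.3111       523.3111
  2       550.00       497.9173       995.8347
  3       550.00       473.7558     1,421.2674
  4       550.00       450.7667     1,803.0668
  5       550.00       428.8931     2,144.4657
  6       550.00       408.0810     2,448.4861
  7       550.00       388.2788     2,717.9516
  8       550.00       369.4375     2,955.4999
  9       550.00       351.5105     3,163.5941
  10   10,550.00     6,415.4230    64,154.2304
  Σ                 10,307.3749    82,327.7078
Price P = Σ PV = 10,307.3749.
Macaulay duration = Σ(t·PV) / P = 82,327.7078 / 10,307.3749 = 7.98726 half-year periods.
In years: 7.98726 / 2 = 3.99363 years.

3.994 years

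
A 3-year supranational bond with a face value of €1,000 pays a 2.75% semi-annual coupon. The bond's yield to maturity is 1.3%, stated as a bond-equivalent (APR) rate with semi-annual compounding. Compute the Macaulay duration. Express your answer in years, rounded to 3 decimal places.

2.903 years

Periodic yield y = 0.0065. Discount each cash flow and weight by its period:
  t   CF        PV=CF/(1+0.0065)^t    t·PV
  1        13.75        13.6612        13.6612
  2        13.75        13.5730        27.1460
  3        13.75        13.4853        40.4560
  4        13.75        13.3982        53.5929
  5        13.75        13.3117        66.5585
  6     1,013.75       975.0978     5,850.5870
  Σ                  1,042.5273     6,052.0016
Price P = Σ PV = 1,042.5273.
Macaulay duration = Σ(t·PV) / P = 6,052.0016 / 1,042.5273 = 5.80513 half-year periods.
In years: 5.80513 / 2 = 2.90256 years.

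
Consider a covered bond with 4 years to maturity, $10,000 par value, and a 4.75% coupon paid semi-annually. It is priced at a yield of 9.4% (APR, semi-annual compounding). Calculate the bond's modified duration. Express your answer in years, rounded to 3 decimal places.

3.493 years

Periodic yield y = 0.047. First find Macaulay duration:
  t   CF        PV=CF/(1+0.047)^t    t·PV
  1       237.50       226.8386       226.8386
  2       237.50       216.6558       433.3115
  3       237.50       206.9301       620.7902
  4       237.50       197.6409       790.5637
  5       237.50       188.7688       943.8440
  6       237.50       180.2949     1,081.7696
  7       237.50       172.2015     1,205.4103
  8    10,237.50     7,089.5792    56,716.6340
  Σ                  8,478.9098    62,019.1618
P = 8,478.9098; Macaulay duration = 62,019.1618 / 8,478.9098 = 7.31452 half-year periods = 3.65726 years.
Modified duration = D_Mac / (1 + y) = 3.65726 / 1.047 = 3.49309 years.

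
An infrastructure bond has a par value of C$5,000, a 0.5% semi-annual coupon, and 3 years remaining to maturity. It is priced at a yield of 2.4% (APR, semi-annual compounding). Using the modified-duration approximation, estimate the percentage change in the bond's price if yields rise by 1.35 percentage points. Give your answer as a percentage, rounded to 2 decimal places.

-3.98%

Periodic yield y = 0.012. Modified duration first:
  t   CF        PV=CF/(1+0.012)^t    t·PV
  1        12.50        12.3518        12.3518
  2        12.50        12.2053        24.4106
  3        12.50        12.0606        36.1818
  4        12.50        11.9176        47.6703
  5        12.50        11.7763        58.8813
  6     5,012.50     4,666.2855    27,997.7132
  Σ                  4,726.5971    28,177.2090
P = 4,726.5971; D_Mac = 5.96142 half-year periods = 2.98071 yrs; D_mod = 2.98071/(1+0.012) = 2.94536 yrs.
ΔP/P ≈ -D_mod · Δy = -2.94536 × (+0.0135) = -0.039762 = -3.9762%.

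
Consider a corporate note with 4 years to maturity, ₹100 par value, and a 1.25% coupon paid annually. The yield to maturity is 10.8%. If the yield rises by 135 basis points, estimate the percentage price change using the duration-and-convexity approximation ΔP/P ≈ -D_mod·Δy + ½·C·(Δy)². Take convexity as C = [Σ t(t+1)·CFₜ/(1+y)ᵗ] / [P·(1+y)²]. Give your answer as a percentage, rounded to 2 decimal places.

With y = 0.108:
  t   CF        PV=CF/(1+0.108)^t    t·PV        t(t+1)·PV
  1         1.25         1.1282         1.1282           2.2563
  2         1.25         1.0182         2.0364           6.1092
  3         1.25         0.9189         2.7568          11.0274
  4       101.25        67.1794       268.7175       1,343.5876
  Σ                     70.2447       274.6389       1,362.9804
P = 70.2447; D_Mac = 3.90975 yrs; D_mod = 3.52865 yrs; C = 15.80508.
Duration effect: -3.52865 × (+0.0135) = -0.047637
Convexity effect: 0.5 × 15.80508 × (0.0135)² = +0.0014402
ΔP/P ≈ -0.047637 + 0.0014402 = -0.046197 = -4.6197%.

-4.62%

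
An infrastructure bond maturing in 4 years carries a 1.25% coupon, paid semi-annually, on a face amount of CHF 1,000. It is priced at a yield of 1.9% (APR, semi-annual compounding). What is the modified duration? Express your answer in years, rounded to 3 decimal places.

3.876 years

Periodic yield y = 0.0095. First find Macaulay duration:
  t   CF        PV=CF/(1+0.0095)^t    t·PV
  1         6.25         6.1912         6.1912
  2         6.25         6.1329        12.2658
  3         6.25         6.0752        18.2256
  4         6.25         6.0180        24.0721
  5         6.25         5.9614        29.8070
  6         6.25         5.9053        35.4318
  7         6.25         5.8497        40.9481
  8     1,006.25       932.9434     7,463.5474
  Σ                    975.0772     7,630.4891
P = 975.0772; Macaulay duration = 7,630.4891 / 975.0772 = 7.82552 half-year periods = 3.91276 years.
Modified duration = D_Mac / (1 + y) = 3.91276 / 1.0095 = 3.87594 years.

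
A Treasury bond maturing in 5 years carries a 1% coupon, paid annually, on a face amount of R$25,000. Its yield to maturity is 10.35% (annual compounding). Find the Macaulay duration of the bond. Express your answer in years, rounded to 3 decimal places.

4.873 years

Periodic yield y = 0.1035. Discount each cash flow and weight by its year:
  t   CF        PV=CF/(1+0.1035)^t    t·PV
  1       250.00       226.5519       226.5519
  2       250.00       205.3030       410.6060
  3       250.00       186.0471       558.1414
  4       250.00       168.5973       674.3893
  5    25,250.00    15,431.1998    77,155.9991
  Σ                 16,217.6992    79,025.6877
Price P = Σ PV = 16,217.6992.
Macaulay duration = Σ(t·PV) / P = 79,025.6877 / 16,217.6992 = 4.87281 years.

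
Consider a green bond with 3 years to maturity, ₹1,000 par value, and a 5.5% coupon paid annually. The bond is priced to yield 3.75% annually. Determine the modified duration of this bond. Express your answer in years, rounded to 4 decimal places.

Periodic yield y = 0.0375. First find Macaulay duration:
  t   CF        PV=CF/(1+0.0375)^t    t·PV
  1        55.00        53.0120        53.0120
  2        55.00        51.0960       102.1919
  3     1,055.00       944.6874     2,834.0623
  Σ                  1,048.7954     2,989.2663
P = 1,048.7954; Macaulay duration = 2,989.2663 / 1,048.7954 = 2.85019 years.
Modified duration = D_Mac / (1 + y) = 2.85019 / 1.0375 = 2.74717 years.

2.7472 years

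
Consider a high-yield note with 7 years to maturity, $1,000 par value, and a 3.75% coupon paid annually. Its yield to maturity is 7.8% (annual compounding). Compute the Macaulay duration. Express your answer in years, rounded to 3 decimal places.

Periodic yield y = 0.078. Discount each cash flow and weight by its year:
  t   CF        PV=CF/(1+0.078)^t    t·PV
  1        37.50        34.7866        34.7866
  2        37.50        32.2696        64.5392
  3        37.50        29.9347        89.8041
  4        37.50        27.7687       111.0750
  5        37.50        25.7595       128.7975
  6        37.50        23.8956       143.3739
  7     1,037.50       613.2771     4,292.9400
  Σ                    787.6920     4,865.3163
Price P = Σ PV = 787.6920.
Macaulay duration = Σ(t·PV) / P = 4,865.3163 / 787.6920 = 6.17667 years.

6.177 years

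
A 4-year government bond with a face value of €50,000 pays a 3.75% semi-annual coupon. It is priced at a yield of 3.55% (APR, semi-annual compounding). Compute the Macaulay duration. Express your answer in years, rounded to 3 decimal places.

Periodic yield y = 0.01775. Discount each cash flow and weight by its period:
  t   CF        PV=CF/(1+0.01775)^t    t·PV
  1       937.50       921.1496       921.1496
  2       937.50       905.0843     1,810.1687
  3       937.50       889.2993     2,667.8979
  4       937.50       873.7895     3,495.1581
  5       937.50       858.5503     4,292.7513
  6       937.50       843.5768     5,061.4606
  7       937.50       828.8644     5,802.0510
  8    50,937.50    44,249.5377   353,996.3015
  Σ                 50,369.8519   378,046.9386
Price P = Σ PV = 50,369.8519.
Macaulay duration = Σ(t·PV) / P = 378,046.9386 / 50,369.8519 = 7.50542 half-year periods.
In years: 7.50542 / 2 = 3.75271 years.

3.753 years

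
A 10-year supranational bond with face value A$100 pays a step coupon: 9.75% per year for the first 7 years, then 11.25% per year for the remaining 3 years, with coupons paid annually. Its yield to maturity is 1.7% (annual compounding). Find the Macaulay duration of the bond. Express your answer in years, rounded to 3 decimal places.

7.650 years

Periodic yield y = 0.017. Discount each cash flow and weight by its year:
  t   CF        PV=CF/(1+0.017)^t    t·PV
  1         9.75         9.5870         9.5870
  2         9.75         9.4268        18.8535
  3         9.75         9.2692        27.8076
  4         9.75         9.1142        36.4570
  5         9.75         8.9619        44.8095
  6         9.75         8.8121        52.8725
  7         9.75         8.6648        60.6535
  8        11.25         9.8307        78.6457
  9        11.25         9.6664        86.9974
  10      111.25        93.9919       939.9191
  Σ                    177.3250     1,356.6029
Price P = Σ PV = 177.3250.
Macaulay duration = Σ(t·PV) / P = 1,356.6029 / 177.3250 = 7.65038 years.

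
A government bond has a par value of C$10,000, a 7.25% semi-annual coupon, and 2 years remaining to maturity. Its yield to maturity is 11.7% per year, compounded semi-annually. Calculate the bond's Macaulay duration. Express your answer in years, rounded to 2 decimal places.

Periodic yield y = 0.0585. Discount each cash flow and weight by its period:
  t   CF        PV=CF/(1+0.0585)^t    t·PV
  1       362.50       342.4658       342.4658
  2       362.50       323.5387       647.0775
  3       362.50       305.6578       916.9733
  4    10,362.50     8,254.6962    33,018.7848
  Σ                  9,226.3584    34,925.3013
Price P = Σ PV = 9,226.3584.
Macaulay duration = Σ(t·PV) / P = 34,925.3013 / 9,226.3584 = 3.78538 half-year periods.
In years: 3.78538 / 2 = 1.89269 years.

1.89 years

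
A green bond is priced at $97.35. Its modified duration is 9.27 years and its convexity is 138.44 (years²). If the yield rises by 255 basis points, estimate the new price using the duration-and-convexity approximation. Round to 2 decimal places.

Duration effect: -D_mod·Δy = -9.27 × (+0.0255) = -0.236385
Convexity effect: ½·C·(Δy)² = 0.5 × 138.44 × (0.0255)² = +0.045010305
ΔP/P ≈ -0.236385 + 0.045010305 = -0.191374695
New price ≈ 97.35 × (1 - 0.191374695) = 78.71967344175.

$78.72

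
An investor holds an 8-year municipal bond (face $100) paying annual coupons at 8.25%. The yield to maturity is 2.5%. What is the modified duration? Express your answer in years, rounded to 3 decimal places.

Periodic yield y = 0.025. First find Macaulay duration:
  t   CF        PV=CF/(1+0.025)^t    t·PV
  1         8.25         8.0488         8.0488
  2         8.25         7.8525        15.7049
  3         8.25         7.6609        22.9828
  4         8.25         7.4741        29.8964
  5         8.25         7.2918        36.4590
  6         8.25         7.1139        42.6837
  7         8.25         6.9404        48.5831
  8       108.25        88.8458       710.7665
  Σ                    141.2283       915.1252
P = 141.2283; Macaulay duration = 915.1252 / 141.2283 = 6.47976 years.
Modified duration = D_Mac / (1 + y) = 6.47976 / 1.025 = 6.32172 years.

6.322 years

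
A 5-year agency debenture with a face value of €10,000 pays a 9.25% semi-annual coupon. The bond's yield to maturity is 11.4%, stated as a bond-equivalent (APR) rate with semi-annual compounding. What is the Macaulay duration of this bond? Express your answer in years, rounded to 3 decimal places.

4.070 years

Periodic yield y = 0.057. Discount each cash flow and weight by its period:
  t   CF        PV=CF/(1+0.057)^t    t·PV
  1       462.50       437.5591       437.5591
  2       462.50       413.9632       827.9265
  3       462.50       391.6398     1,174.9193
  4       462.50       370.5201     1,482.0805
  5       462.50       350.5394     1,752.6968
  6       462.50       331.6361     1,989.8167
  7       462.50       313.7522     2,196.2656
  8       462.50       296.8328     2,374.6621
  9       462.50       280.8257     2,527.4313
  10   10,462.50     6,010.1540    60,101.5397
  Σ                  9,197.4224    74,864.8976
Price P = Σ PV = 9,197.4224.
Macaulay duration = Σ(t·PV) / P = 74,864.8976 / 9,197.4224 = 8.13977 half-year periods.
In years: 8.13977 / 2 = 4.06988 years.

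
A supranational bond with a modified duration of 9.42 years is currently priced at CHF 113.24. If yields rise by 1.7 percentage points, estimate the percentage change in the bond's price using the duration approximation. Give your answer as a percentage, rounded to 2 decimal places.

Duration approximation: ΔP/P ≈ -D_mod · Δy = -9.42 × (+0.017) = -0.160140.
As a percentage: -16.0140%.

-16.01%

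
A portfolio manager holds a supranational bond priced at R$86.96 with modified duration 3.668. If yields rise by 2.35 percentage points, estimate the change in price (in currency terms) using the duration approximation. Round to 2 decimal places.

-R$7.50

Duration approximation: ΔP/P ≈ -D_mod · Δy = -3.668 × (+0.0235) = -0.086198.
ΔP ≈ 86.96 × (-0.086198) = -7.49577808.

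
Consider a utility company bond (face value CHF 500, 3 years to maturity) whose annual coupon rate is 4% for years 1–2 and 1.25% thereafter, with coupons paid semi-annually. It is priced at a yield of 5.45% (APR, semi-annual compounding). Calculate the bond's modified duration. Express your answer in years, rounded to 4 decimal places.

Periodic yield y = 0.02725. First find Macaulay duration:
  t   CF        PV=CF/(1+0.02725)^t    t·PV
  1       10.000         9.7347         9.7347
  2       10.000         9.4765        18.9530
  3       10.000         9.2251        27.6753
  4       10.000         8.9804        35.9216
  5        3.125         2.7319        13.6596
  6      503.125       428.1727     2,569.0363
  Σ                    468.3214     2,674.9806
P = 468.3214; Macaulay duration = 2,674.9806 / 468.3214 = 5.71185 half-year periods = 2.85592 years.
Modified duration = D_Mac / (1 + y) = 2.85592 / 1.02725 = 2.78016 years.

2.7802 years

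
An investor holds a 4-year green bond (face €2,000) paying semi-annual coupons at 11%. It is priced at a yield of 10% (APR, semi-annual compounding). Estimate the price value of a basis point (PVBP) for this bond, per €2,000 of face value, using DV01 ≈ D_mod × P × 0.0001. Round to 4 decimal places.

Periodic yield y = 0.05.
  t   CF        PV=CF/(1+0.05)^t    t·PV
  1       110.00       104.7619       104.7619
  2       110.00        99.7732       199.5465
  3       110.00        95.0221       285.0664
  4       110.00        90.4973       361.9891
  5       110.00        86.1879       430.9394
  6       110.00        82.0837       492.5022
  7       110.00        78.1749       547.2246
  8     2,110.00     1,428.1311    11,425.0484
  Σ                  2,064.6321    13,847.0785
P = 2,064.6321; D_Mac = 6.70680 half-year periods = 3.35340 yrs; D_mod = 3.19372 yrs.
DV01 ≈ 3.19372 × 2,064.6321 × 0.0001 = 0.659385.

€0.6594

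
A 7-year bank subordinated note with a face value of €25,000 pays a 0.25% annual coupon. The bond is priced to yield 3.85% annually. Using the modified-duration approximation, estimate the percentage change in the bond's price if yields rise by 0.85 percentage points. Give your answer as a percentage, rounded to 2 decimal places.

Periodic yield y = 0.0385. Modified duration first:
  t   CF        PV=CF/(1+0.0385)^t    t·PV
  1        62.50        60.1830        60.1830
  2        62.50        57.9518       115.9036
  3        62.50        55.8034       167.4101
  4        62.50        53.7346       214.9384
  5        62.50        51.7425       258.7126
  6        62.50        49.8243       298.9457
  7    25,062.50    19,238.8400   134,671.8803
  Σ                 19,568.0796   135,787.9737
P = 19,568.0796; D_Mac = 6.93926 yrs; D_mod = 6.93926/(1+0.0385) = 6.68200 yrs.
ΔP/P ≈ -D_mod · Δy = -6.68200 × (+0.0085) = -0.056797 = -5.6797%.

-5.68%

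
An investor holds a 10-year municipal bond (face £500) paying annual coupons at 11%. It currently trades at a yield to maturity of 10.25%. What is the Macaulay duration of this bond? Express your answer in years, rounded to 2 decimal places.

6.62 years

Periodic yield y = 0.1025. Discount each cash flow and weight by its year:
  t   CF        PV=CF/(1+0.1025)^t    t·PV
  1        55.00        49.8866        49.8866
  2        55.00        45.2486        90.4973
  3        55.00        41.0418       123.1255
  4        55.00        37.2262       148.9047
  5        55.00        33.7652       168.8261
  6        55.00        30.6261       183.7563
  7        55.00        27.7787       194.4512
  8        55.00        25.1961       201.5691
  9        55.00        22.8536       205.6827
  10      555.00       209.1737     2,091.7366
  Σ                    522.7967     3,458.4362
Price P = Σ PV = 522.7967.
Macaulay duration = Σ(t·PV) / P = 3,458.4362 / 522.7967 = 6.61526 years.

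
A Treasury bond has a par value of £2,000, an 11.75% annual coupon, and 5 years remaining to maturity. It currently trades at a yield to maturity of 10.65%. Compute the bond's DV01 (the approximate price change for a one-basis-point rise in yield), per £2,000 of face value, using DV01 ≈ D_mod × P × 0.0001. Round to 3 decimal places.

£0.766

Periodic yield y = 0.1065.
  t   CF        PV=CF/(1+0.1065)^t    t·PV
  1       235.00       212.3814       212.3814
  2       235.00       191.9398       383.8796
  3       235.00       173.4657       520.3971
  4       235.00       156.7697       627.0789
  5     2,235.00     1,347.4741     6,737.3707
  Σ                  2,082.0307     8,481.1076
P = 2,082.0307; D_Mac = 4.07348 yrs; D_mod = 3.68141 yrs.
DV01 ≈ 3.68141 × 2,082.0307 × 0.0001 = 0.766481.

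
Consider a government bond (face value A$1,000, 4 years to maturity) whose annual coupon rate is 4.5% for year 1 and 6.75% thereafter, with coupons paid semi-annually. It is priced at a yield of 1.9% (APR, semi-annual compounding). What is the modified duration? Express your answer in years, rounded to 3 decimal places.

Periodic yield y = 0.0095. First find Macaulay duration:
  t   CF        PV=CF/(1+0.0095)^t    t·PV
  1        22.50        22.2883        22.2883
  2        22.50        22.0785        44.1570
  3        33.75        32.8061        98.4183
  4        33.75        32.4974       129.9896
  5        33.75        32.1916       160.9579
  6        33.75        31.8886       191.3318
  7        33.75        31.5885       221.1198
  8     1,033.75       958.4400     7,667.5201
  Σ                  1,163.7790     8,535.7827
P = 1,163.7790; Macaulay duration = 8,535.7827 / 1,163.7790 = 7.33454 half-year periods = 3.66727 years.
Modified duration = D_Mac / (1 + y) = 3.66727 / 1.0095 = 3.63276 years.

3.633 years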